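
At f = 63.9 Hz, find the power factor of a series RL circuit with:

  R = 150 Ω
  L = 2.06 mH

Step 1 — Angular frequency: ω = 2π·f = 2π·63.9 = 401.5 rad/s.
Step 2 — Component impedances:
  R: Z = R = 150 Ω
  L: Z = jωL = j·401.5·0.00206 = 0 + j0.8271 Ω
Step 3 — Series combination: Z_total = R + L = 150 + j0.8271 Ω = 150∠0.3° Ω.
Step 4 — Power factor: PF = cos(φ) = Re(Z)/|Z| = 150/150 = 1.
Step 5 — Type: Im(Z) = 0.8271 ⇒ lagging (phase φ = 0.3°).

PF = 1 (lagging, φ = 0.3°)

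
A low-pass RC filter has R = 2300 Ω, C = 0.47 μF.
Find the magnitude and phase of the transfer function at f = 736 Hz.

Step 1 — Angular frequency: ω = 2π·736 = 4624 rad/s.
Step 2 — Transfer function: H(jω) = 1/(1 + jωRC).
Step 3 — Denominator: 1 + jωRC = 1 + j·4624·2300·4.7e-07 = 1 + j4.999.
Step 4 — H = 0.03848 - j0.1923.
Step 5 — Magnitude: |H| = 0.1962 (-14.1 dB); phase: φ = -78.7°.

|H| = 0.1962 (-14.1 dB), φ = -78.7°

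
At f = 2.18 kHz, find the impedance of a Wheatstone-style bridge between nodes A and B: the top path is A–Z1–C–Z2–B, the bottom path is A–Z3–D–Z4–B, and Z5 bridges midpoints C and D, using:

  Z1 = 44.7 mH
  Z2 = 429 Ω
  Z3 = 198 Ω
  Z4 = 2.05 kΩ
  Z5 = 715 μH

Step 1 — Angular frequency: ω = 2π·f = 2π·2180 = 1.37e+04 rad/s.
Step 2 — Component impedances:
  Z1: Z = jωL = j·1.37e+04·0.0447 = 0 + j612.3 Ω
  Z2: Z = R = 429 Ω
  Z3: Z = R = 198 Ω
  Z4: Z = R = 2050 Ω
  Z5: Z = jωL = j·1.37e+04·0.000715 = 0 + j9.794 Ω
Step 3 — Bridge requires nodal analysis (the Z5 bridge couples midpoints C and D, so the two paths cannot be reduced to a simple series/parallel combination). Setting node B to ground and injecting 1 A at node A, the 3-node admittance system at A, C, D solves to V_A = Z_AB = 529.9 + j62.35 Ω = 533.6∠6.7° Ω.

Z = 529.9 + j62.35 Ω = 533.6∠6.7° Ω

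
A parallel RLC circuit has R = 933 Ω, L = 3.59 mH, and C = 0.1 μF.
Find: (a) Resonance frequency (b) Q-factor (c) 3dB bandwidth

Step 1 — Resonance: ω₀ = 1/√(LC) = 1/√(0.00359·1e-07) = 5.278e+04 rad/s.
Step 2 — f₀ = ω₀/(2π) = 8400 Hz.
Step 3 — Parallel Q: Q = R/(ω₀L) = 933/(5.278e+04·0.00359) = 4.924.
Step 4 — Bandwidth: Δω = ω₀/Q = 1.072e+04 rad/s; BW = Δω/(2π) = 1706 Hz.

(a) f₀ = 8400 Hz  (b) Q = 4.924  (c) BW = 1706 Hz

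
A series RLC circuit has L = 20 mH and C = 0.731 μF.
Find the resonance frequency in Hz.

Step 1 — Resonance condition Im(Z)=0 gives ω₀ = 1/√(LC).
Step 2 — ω₀ = 1/√(0.02·7.31e-07) = 8270 rad/s.
Step 3 — f₀ = ω₀/(2π) = 1316 Hz.

f₀ = 1316 Hz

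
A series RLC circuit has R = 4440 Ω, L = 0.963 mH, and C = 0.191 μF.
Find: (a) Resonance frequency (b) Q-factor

Step 1 — Resonance condition Im(Z)=0 gives ω₀ = 1/√(LC).
Step 2 — ω₀ = 1/√(0.000963·1.91e-07) = 7.373e+04 rad/s.
Step 3 — f₀ = ω₀/(2π) = 1.174e+04 Hz.
Step 4 — Series Q: Q = ω₀L/R = 7.373e+04·0.000963/4440 = 0.01599.

(a) f₀ = 1.174e+04 Hz  (b) Q = 0.01599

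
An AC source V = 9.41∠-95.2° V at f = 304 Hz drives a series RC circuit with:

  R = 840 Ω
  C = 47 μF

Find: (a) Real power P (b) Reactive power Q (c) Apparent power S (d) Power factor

Step 1 — Angular frequency: ω = 2π·f = 2π·304 = 1910 rad/s.
Step 2 — Component impedances:
  R: Z = R = 840 Ω
  C: Z = 1/(jωC) = -j/(ω·C) = 0 - j11.14 Ω
Step 3 — Series combination: Z_total = R + C = 840 - j11.14 Ω = 840.1∠-0.8° Ω.
Step 4 — Source phasor: V = 9.41∠-95.2° V = -0.8529 - j9.371 V.
Step 5 — Current: I = V / Z = -0.0008672 - j0.01117 A = 0.0112∠-94.4° A.
Step 6 — Complex power: S = V·I* = 0.1054 - j0.001398 VA.
Step 7 — Real power: P = Re(S) = 0.1054 W.
Step 8 — Reactive power: Q = Im(S) = -0.001398 VAR.
Step 9 — Apparent power: |S| = 0.1054 VA.
Step 10 — Power factor: PF = P/|S| = 0.9999 (leading).

(a) P = 0.1054 W  (b) Q = -0.001398 VAR  (c) S = 0.1054 VA  (d) PF = 0.9999 (leading)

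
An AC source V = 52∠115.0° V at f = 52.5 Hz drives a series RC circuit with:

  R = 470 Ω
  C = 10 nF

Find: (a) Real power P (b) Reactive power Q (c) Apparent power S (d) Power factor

Step 1 — Angular frequency: ω = 2π·f = 2π·52.5 = 329.9 rad/s.
Step 2 — Component impedances:
  R: Z = R = 470 Ω
  C: Z = 1/(jωC) = -j/(ω·C) = 0 - j3.032e+05 Ω
Step 3 — Series combination: Z_total = R + C = 470 - j3.032e+05 Ω = 3.032e+05∠-89.9° Ω.
Step 4 — Source phasor: V = 52∠115.0° V = -21.98 + j47.13 V.
Step 5 — Current: I = V / Z = -0.0001556 - j7.225e-05 A = 0.0001715∠-155.1° A.
Step 6 — Complex power: S = V·I* = 1.383e-05 - j0.00892 VA.
Step 7 — Real power: P = Re(S) = 1.383e-05 W.
Step 8 — Reactive power: Q = Im(S) = -0.00892 VAR.
Step 9 — Apparent power: |S| = 0.00892 VA.
Step 10 — Power factor: PF = P/|S| = 0.00155 (leading).

(a) P = 1.383e-05 W  (b) Q = -0.00892 VAR  (c) S = 0.00892 VA  (d) PF = 0.00155 (leading)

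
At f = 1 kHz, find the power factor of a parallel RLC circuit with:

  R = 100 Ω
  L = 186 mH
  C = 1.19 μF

Step 1 — Angular frequency: ω = 2π·f = 2π·1000 = 6283 rad/s.
Step 2 — Component impedances:
  R: Z = R = 100 Ω
  L: Z = jωL = j·6283·0.186 = 0 + j1169 Ω
  C: Z = 1/(jωC) = -j/(ω·C) = 0 - j133.7 Ω
Step 3 — Parallel combination: 1/Z_total = 1/R + 1/L + 1/C; Z_total = 69.52 - j46.03 Ω = 83.38∠-33.5° Ω.
Step 4 — Power factor: PF = cos(φ) = Re(Z)/|Z| = 69.52/83.38 = 0.8338.
Step 5 — Type: Im(Z) = -46.03 ⇒ leading (phase φ = -33.5°).

PF = 0.8338 (leading, φ = -33.5°)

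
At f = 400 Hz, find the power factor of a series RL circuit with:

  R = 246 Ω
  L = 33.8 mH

Step 1 — Angular frequency: ω = 2π·f = 2π·400 = 2513 rad/s.
Step 2 — Component impedances:
  R: Z = R = 246 Ω
  L: Z = jωL = j·2513·0.0338 = 0 + j84.95 Ω
Step 3 — Series combination: Z_total = R + L = 246 + j84.95 Ω = 260.3∠19.1° Ω.
Step 4 — Power factor: PF = cos(φ) = Re(Z)/|Z| = 246/260.25 = 0.9452.
Step 5 — Type: Im(Z) = 84.95 ⇒ lagging (phase φ = 19.1°).

PF = 0.9452 (lagging, φ = 19.1°)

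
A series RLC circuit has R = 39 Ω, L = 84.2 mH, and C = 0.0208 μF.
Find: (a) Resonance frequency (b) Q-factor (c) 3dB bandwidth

Step 1 — Resonance condition Im(Z)=0 gives ω₀ = 1/√(LC).
Step 2 — ω₀ = 1/√(0.0842·2.08e-08) = 2.39e+04 rad/s.
Step 3 — f₀ = ω₀/(2π) = 3803 Hz.
Step 4 — Series Q: Q = ω₀L/R = 2.39e+04·0.0842/39 = 51.59.
Step 5 — 3dB bandwidth: Δω = ω₀/Q = 463.2 rad/s; BW = Δω/(2π) = 73.72 Hz.

(a) f₀ = 3803 Hz  (b) Q = 51.59  (c) BW = 73.72 Hz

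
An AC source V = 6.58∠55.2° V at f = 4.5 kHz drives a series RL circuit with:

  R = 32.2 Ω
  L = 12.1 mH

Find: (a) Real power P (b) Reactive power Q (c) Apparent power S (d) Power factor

Step 1 — Angular frequency: ω = 2π·f = 2π·4500 = 2.827e+04 rad/s.
Step 2 — Component impedances:
  R: Z = R = 32.2 Ω
  L: Z = jωL = j·2.827e+04·0.0121 = 0 + j342.1 Ω
Step 3 — Series combination: Z_total = R + L = 32.2 + j342.1 Ω = 343.6∠84.6° Ω.
Step 4 — Source phasor: V = 6.58∠55.2° V = 3.755 + j5.403 V.
Step 5 — Current: I = V / Z = 0.01668 - j0.009407 A = 0.01915∠-29.4° A.
Step 6 — Complex power: S = V·I* = 0.01181 + j0.1254 VA.
Step 7 — Real power: P = Re(S) = 0.01181 W.
Step 8 — Reactive power: Q = Im(S) = 0.1254 VAR.
Step 9 — Apparent power: |S| = 0.126 VA.
Step 10 — Power factor: PF = P/|S| = 0.09371 (lagging).

(a) P = 0.01181 W  (b) Q = 0.1254 VAR  (c) S = 0.126 VA  (d) PF = 0.09371 (lagging)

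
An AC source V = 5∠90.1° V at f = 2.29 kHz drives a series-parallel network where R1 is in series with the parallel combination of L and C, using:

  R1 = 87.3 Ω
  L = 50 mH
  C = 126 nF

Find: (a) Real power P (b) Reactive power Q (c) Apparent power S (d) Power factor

Step 1 — Angular frequency: ω = 2π·f = 2π·2290 = 1.439e+04 rad/s.
Step 2 — Component impedances:
  R1: Z = R = 87.3 Ω
  L: Z = jωL = j·1.439e+04·0.05 = 0 + j719.4 Ω
  C: Z = 1/(jωC) = -j/(ω·C) = 0 - j551.6 Ω
Step 3 — Parallel branch: L || C = 1/(1/L + 1/C) = 0 - j2364 Ω.
Step 4 — Series with R1: Z_total = R1 + (L || C) = 87.3 - j2364 Ω = 2366∠-87.9° Ω.
Step 5 — Source phasor: V = 5∠90.1° V = -0.008727 + j5 V.
Step 6 — Current: I = V / Z = -0.002112 + j7.429e-05 A = 0.002113∠178.0° A.
Step 7 — Complex power: S = V·I* = 0.0003899 - j0.01056 VA.
Step 8 — Real power: P = Re(S) = 0.0003899 W.
Step 9 — Reactive power: Q = Im(S) = -0.01056 VAR.
Step 10 — Apparent power: |S| = 0.01057 VA.
Step 11 — Power factor: PF = P/|S| = 0.0369 (leading).

(a) P = 0.0003899 W  (b) Q = -0.01056 VAR  (c) S = 0.01057 VA  (d) PF = 0.0369 (leading)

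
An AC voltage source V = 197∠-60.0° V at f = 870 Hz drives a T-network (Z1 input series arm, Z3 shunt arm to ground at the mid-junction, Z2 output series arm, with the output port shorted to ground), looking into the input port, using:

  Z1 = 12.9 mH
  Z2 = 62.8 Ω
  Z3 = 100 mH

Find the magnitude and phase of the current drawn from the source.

Step 1 — Angular frequency: ω = 2π·f = 2π·870 = 5466 rad/s.
Step 2 — Component impedances:
  Z1: Z = jωL = j·5466·0.0129 = 0 + j70.52 Ω
  Z2: Z = R = 62.8 Ω
  Z3: Z = jωL = j·5466·0.1 = 0 + j546.6 Ω
Step 3 — With the output port shorted to ground, the output series arm Z2 runs from the junction to ground; the shunt arm Z3 also runs from the junction to ground. They appear in parallel: Z3 || Z2 = 61.98 + j7.121 Ω.
Step 4 — Series with input arm Z1: Z_in = Z1 + (Z3 || Z2) = 61.98 + j77.64 Ω = 99.34∠51.4° Ω.
Step 5 — Source phasor: V = 197∠-60.0° V = 98.5 - j170.6 V.
Step 6 — Ohm's law: I = V / Z_total = (98.5 - j170.6) / (61.98 + j77.64) = -0.7235 - j1.846 A.
Step 7 — Convert to polar: |I| = 1.983 A, ∠I = -111.4°.

I = 1.983∠-111.4° A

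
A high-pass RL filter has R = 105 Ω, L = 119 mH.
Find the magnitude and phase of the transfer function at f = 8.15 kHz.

Step 1 — Angular frequency: ω = 2π·8150 = 5.121e+04 rad/s.
Step 2 — Transfer function: H(jω) = jωL/(R + jωL).
Step 3 — Numerator jωL = j·6094; denominator R + jωL = 105 + j6094.
Step 4 — H = 0.9997 + j0.01723.
Step 5 — Magnitude: |H| = 0.9999 (-0.0 dB); phase: φ = 1.0°.

|H| = 0.9999 (-0.0 dB), φ = 1.0°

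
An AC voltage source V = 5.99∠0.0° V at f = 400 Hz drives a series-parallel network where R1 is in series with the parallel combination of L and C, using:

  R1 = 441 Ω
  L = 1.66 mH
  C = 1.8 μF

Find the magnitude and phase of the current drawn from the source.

Step 1 — Angular frequency: ω = 2π·f = 2π·400 = 2513 rad/s.
Step 2 — Component impedances:
  R1: Z = R = 441 Ω
  L: Z = jωL = j·2513·0.00166 = 0 + j4.172 Ω
  C: Z = 1/(jωC) = -j/(ω·C) = 0 - j221 Ω
Step 3 — Parallel branch: L || C = 1/(1/L + 1/C) = 0 + j4.252 Ω.
Step 4 — Series with R1: Z_total = R1 + (L || C) = 441 + j4.252 Ω = 441∠0.6° Ω.
Step 5 — Source phasor: V = 5.99∠0.0° V = 5.99 V.
Step 6 — Ohm's law: I = V / Z_total = (5.99) / (441 + j4.252) = 0.01358 - j0.000131 A.
Step 7 — Convert to polar: |I| = 0.01358 A, ∠I = -0.6°.

I = 0.01358∠-0.6° A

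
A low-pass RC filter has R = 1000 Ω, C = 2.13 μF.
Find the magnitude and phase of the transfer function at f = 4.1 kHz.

Step 1 — Angular frequency: ω = 2π·4100 = 2.576e+04 rad/s.
Step 2 — Transfer function: H(jω) = 1/(1 + jωRC).
Step 3 — Denominator: 1 + jωRC = 1 + j·2.576e+04·1000·2.13e-06 = 1 + j54.87.
Step 4 — H = 0.000332 - j0.01822.
Step 5 — Magnitude: |H| = 0.01822 (-34.8 dB); phase: φ = -89.0°.

|H| = 0.01822 (-34.8 dB), φ = -89.0°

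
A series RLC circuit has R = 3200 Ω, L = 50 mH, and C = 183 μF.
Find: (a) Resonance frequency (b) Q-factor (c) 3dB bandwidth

Step 1 — Resonance condition Im(Z)=0 gives ω₀ = 1/√(LC).
Step 2 — ω₀ = 1/√(0.05·0.000183) = 330.6 rad/s.
Step 3 — f₀ = ω₀/(2π) = 52.62 Hz.
Step 4 — Series Q: Q = ω₀L/R = 330.6·0.05/3200 = 0.005165.
Step 5 — 3dB bandwidth: Δω = ω₀/Q = 6.4e+04 rad/s; BW = Δω/(2π) = 1.019e+04 Hz.

(a) f₀ = 52.62 Hz  (b) Q = 0.005165  (c) BW = 1.019e+04 Hz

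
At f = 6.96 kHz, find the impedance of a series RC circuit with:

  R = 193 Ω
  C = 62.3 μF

Step 1 — Angular frequency: ω = 2π·f = 2π·6960 = 4.373e+04 rad/s.
Step 2 — Component impedances:
  R: Z = R = 193 Ω
  C: Z = 1/(jωC) = -j/(ω·C) = 0 - j0.367 Ω
Step 3 — Series combination: Z_total = R + C = 193 - j0.367 Ω = 193∠-0.1° Ω.

Z = 193 - j0.367 Ω = 193∠-0.1° Ω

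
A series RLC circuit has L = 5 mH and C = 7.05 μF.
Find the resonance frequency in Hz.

Step 1 — Resonance condition Im(Z)=0 gives ω₀ = 1/√(LC).
Step 2 — ω₀ = 1/√(0.005·7.05e-06) = 5326 rad/s.
Step 3 — f₀ = ω₀/(2π) = 847.7 Hz.

f₀ = 847.7 Hz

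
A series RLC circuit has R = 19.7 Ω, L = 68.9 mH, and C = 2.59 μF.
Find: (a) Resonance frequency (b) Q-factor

Step 1 — Resonance condition Im(Z)=0 gives ω₀ = 1/√(LC).
Step 2 — ω₀ = 1/√(0.0689·2.59e-06) = 2367 rad/s.
Step 3 — f₀ = ω₀/(2π) = 376.8 Hz.
Step 4 — Series Q: Q = ω₀L/R = 2367·0.0689/19.7 = 8.279.

(a) f₀ = 376.8 Hz  (b) Q = 8.279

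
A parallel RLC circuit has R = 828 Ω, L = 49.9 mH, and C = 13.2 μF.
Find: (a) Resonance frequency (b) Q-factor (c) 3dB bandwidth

Step 1 — Resonance: ω₀ = 1/√(LC) = 1/√(0.0499·1.32e-05) = 1232 rad/s.
Step 2 — f₀ = ω₀/(2π) = 196.1 Hz.
Step 3 — Parallel Q: Q = R/(ω₀L) = 828/(1232·0.0499) = 13.47.
Step 4 — Bandwidth: Δω = ω₀/Q = 91.49 rad/s; BW = Δω/(2π) = 14.56 Hz.

(a) f₀ = 196.1 Hz  (b) Q = 13.47  (c) BW = 14.56 Hz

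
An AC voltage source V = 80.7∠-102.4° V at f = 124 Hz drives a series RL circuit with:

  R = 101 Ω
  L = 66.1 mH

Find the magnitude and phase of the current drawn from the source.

Step 1 — Angular frequency: ω = 2π·f = 2π·124 = 779.1 rad/s.
Step 2 — Component impedances:
  R: Z = R = 101 Ω
  L: Z = jωL = j·779.1·0.0661 = 0 + j51.5 Ω
Step 3 — Series combination: Z_total = R + L = 101 + j51.5 Ω = 113.4∠27.0° Ω.
Step 4 — Source phasor: V = 80.7∠-102.4° V = -17.33 - j78.82 V.
Step 5 — Ohm's law: I = V / Z_total = (-17.33 - j78.82) / (101 + j51.5) = -0.452 - j0.5499 A.
Step 6 — Convert to polar: |I| = 0.7118 A, ∠I = -129.4°.

I = 0.7118∠-129.4° A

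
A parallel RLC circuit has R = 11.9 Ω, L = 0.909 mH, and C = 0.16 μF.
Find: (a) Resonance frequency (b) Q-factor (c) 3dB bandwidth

Step 1 — Resonance: ω₀ = 1/√(LC) = 1/√(0.000909·1.6e-07) = 8.292e+04 rad/s.
Step 2 — f₀ = ω₀/(2π) = 1.32e+04 Hz.
Step 3 — Parallel Q: Q = R/(ω₀L) = 11.9/(8.292e+04·0.000909) = 0.1579.
Step 4 — Bandwidth: Δω = ω₀/Q = 5.252e+05 rad/s; BW = Δω/(2π) = 8.359e+04 Hz.

(a) f₀ = 1.32e+04 Hz  (b) Q = 0.1579  (c) BW = 8.359e+04 Hz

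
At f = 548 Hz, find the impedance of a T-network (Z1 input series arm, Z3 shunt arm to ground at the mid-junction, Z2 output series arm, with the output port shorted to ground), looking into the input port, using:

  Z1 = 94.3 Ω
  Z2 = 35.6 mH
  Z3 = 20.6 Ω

Step 1 — Angular frequency: ω = 2π·f = 2π·548 = 3443 rad/s.
Step 2 — Component impedances:
  Z1: Z = R = 94.3 Ω
  Z2: Z = jωL = j·3443·0.0356 = 0 + j122.6 Ω
  Z3: Z = R = 20.6 Ω
Step 3 — With the output port shorted to ground, the output series arm Z2 runs from the junction to ground; the shunt arm Z3 also runs from the junction to ground. They appear in parallel: Z3 || Z2 = 20.03 + j3.367 Ω.
Step 4 — Series with input arm Z1: Z_in = Z1 + (Z3 || Z2) = 114.3 + j3.367 Ω = 114.4∠1.7° Ω.

Z = 114.3 + j3.367 Ω = 114.4∠1.7° Ω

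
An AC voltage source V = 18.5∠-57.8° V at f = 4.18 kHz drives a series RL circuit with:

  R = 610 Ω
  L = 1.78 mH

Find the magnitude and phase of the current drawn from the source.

Step 1 — Angular frequency: ω = 2π·f = 2π·4180 = 2.626e+04 rad/s.
Step 2 — Component impedances:
  R: Z = R = 610 Ω
  L: Z = jωL = j·2.626e+04·0.00178 = 0 + j46.75 Ω
Step 3 — Series combination: Z_total = R + L = 610 + j46.75 Ω = 611.8∠4.4° Ω.
Step 4 — Source phasor: V = 18.5∠-57.8° V = 9.858 - j15.65 V.
Step 5 — Ohm's law: I = V / Z_total = (9.858 - j15.65) / (610 + j46.75) = 0.01411 - j0.02674 A.
Step 6 — Convert to polar: |I| = 0.03024 A, ∠I = -62.2°.

I = 0.03024∠-62.2° A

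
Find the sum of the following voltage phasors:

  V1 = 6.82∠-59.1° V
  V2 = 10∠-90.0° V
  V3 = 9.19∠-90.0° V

Step 1 — Convert each phasor to rectangular form:
  V1 = 6.82·(cos(-59.1°) + j·sin(-59.1°)) = 3.502 - j5.852 V
  V2 = 10·(cos(-90.0°) + j·sin(-90.0°)) = 0 - j10 V
  V3 = 9.19·(cos(-90.0°) + j·sin(-90.0°)) = 0 - j9.19 V
Step 2 — Sum components: V_total = 3.502 - j25.04 V.
Step 3 — Convert to polar: |V_total| = 25.29 V, ∠V_total = -82.0°.

V_total = 25.29∠-82.0° V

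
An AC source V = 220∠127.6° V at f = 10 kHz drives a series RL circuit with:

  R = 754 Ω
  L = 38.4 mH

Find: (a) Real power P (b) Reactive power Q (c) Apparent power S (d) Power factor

Step 1 — Angular frequency: ω = 2π·f = 2π·1e+04 = 6.283e+04 rad/s.
Step 2 — Component impedances:
  R: Z = R = 754 Ω
  L: Z = jωL = j·6.283e+04·0.0384 = 0 + j2413 Ω
Step 3 — Series combination: Z_total = R + L = 754 + j2413 Ω = 2528∠72.6° Ω.
Step 4 — Source phasor: V = 220∠127.6° V = -134.2 + j174.3 V.
Step 5 — Current: I = V / Z = 0.04998 + j0.07125 A = 0.08703∠55.0° A.
Step 6 — Complex power: S = V·I* = 5.711 + j18.28 VA.
Step 7 — Real power: P = Re(S) = 5.711 W.
Step 8 — Reactive power: Q = Im(S) = 18.28 VAR.
Step 9 — Apparent power: |S| = 19.15 VA.
Step 10 — Power factor: PF = P/|S| = 0.2983 (lagging).

(a) P = 5.711 W  (b) Q = 18.28 VAR  (c) S = 19.15 VA  (d) PF = 0.2983 (lagging)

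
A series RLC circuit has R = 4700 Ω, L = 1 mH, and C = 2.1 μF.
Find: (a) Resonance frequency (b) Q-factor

Step 1 — Resonance condition Im(Z)=0 gives ω₀ = 1/√(LC).
Step 2 — ω₀ = 1/√(0.001·2.1e-06) = 2.182e+04 rad/s.
Step 3 — f₀ = ω₀/(2π) = 3473 Hz.
Step 4 — Series Q: Q = ω₀L/R = 2.182e+04·0.001/4700 = 0.004643.

(a) f₀ = 3473 Hz  (b) Q = 0.004643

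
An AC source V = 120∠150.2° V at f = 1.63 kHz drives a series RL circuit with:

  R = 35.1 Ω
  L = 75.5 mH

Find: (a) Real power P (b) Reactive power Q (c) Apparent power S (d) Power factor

Step 1 — Angular frequency: ω = 2π·f = 2π·1630 = 1.024e+04 rad/s.
Step 2 — Component impedances:
  R: Z = R = 35.1 Ω
  L: Z = jωL = j·1.024e+04·0.0755 = 0 + j773.2 Ω
Step 3 — Series combination: Z_total = R + L = 35.1 + j773.2 Ω = 774∠87.4° Ω.
Step 4 — Source phasor: V = 120∠150.2° V = -104.1 + j59.64 V.
Step 5 — Current: I = V / Z = 0.07087 + j0.1379 A = 0.155∠62.8° A.
Step 6 — Complex power: S = V·I* = 0.8436 + j18.58 VA.
Step 7 — Real power: P = Re(S) = 0.8436 W.
Step 8 — Reactive power: Q = Im(S) = 18.58 VAR.
Step 9 — Apparent power: |S| = 18.6 VA.
Step 10 — Power factor: PF = P/|S| = 0.04535 (lagging).

(a) P = 0.8436 W  (b) Q = 18.58 VAR  (c) S = 18.6 VA  (d) PF = 0.04535 (lagging)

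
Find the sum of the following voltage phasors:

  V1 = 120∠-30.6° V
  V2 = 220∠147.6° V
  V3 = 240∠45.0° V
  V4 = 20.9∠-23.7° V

Step 1 — Convert each phasor to rectangular form:
  V1 = 120·(cos(-30.6°) + j·sin(-30.6°)) = 103.3 - j61.08 V
  V2 = 220·(cos(147.6°) + j·sin(147.6°)) = -185.8 + j117.9 V
  V3 = 240·(cos(45.0°) + j·sin(45.0°)) = 169.7 + j169.7 V
  V4 = 20.9·(cos(-23.7°) + j·sin(-23.7°)) = 19.14 - j8.401 V
Step 2 — Sum components: V_total = 106.4 + j218.1 V.
Step 3 — Convert to polar: |V_total| = 242.7 V, ∠V_total = 64.0°.

V_total = 242.7∠64.0° V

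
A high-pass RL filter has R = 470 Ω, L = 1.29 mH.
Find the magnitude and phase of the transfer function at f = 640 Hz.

Step 1 — Angular frequency: ω = 2π·640 = 4021 rad/s.
Step 2 — Transfer function: H(jω) = jωL/(R + jωL).
Step 3 — Numerator jωL = j·5.187; denominator R + jωL = 470 + j5.187.
Step 4 — H = 0.0001218 + j0.01104.
Step 5 — Magnitude: |H| = 0.01104 (-39.1 dB); phase: φ = 89.4°.

|H| = 0.01104 (-39.1 dB), φ = 89.4°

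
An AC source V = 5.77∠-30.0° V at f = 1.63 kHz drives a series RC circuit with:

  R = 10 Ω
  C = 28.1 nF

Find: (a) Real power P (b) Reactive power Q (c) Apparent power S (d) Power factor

Step 1 — Angular frequency: ω = 2π·f = 2π·1630 = 1.024e+04 rad/s.
Step 2 — Component impedances:
  R: Z = R = 10 Ω
  C: Z = 1/(jωC) = -j/(ω·C) = 0 - j3475 Ω
Step 3 — Series combination: Z_total = R + C = 10 - j3475 Ω = 3475∠-89.8° Ω.
Step 4 — Source phasor: V = 5.77∠-30.0° V = 4.997 - j2.885 V.
Step 5 — Current: I = V / Z = 0.0008344 + j0.001436 A = 0.001661∠59.8° A.
Step 6 — Complex power: S = V·I* = 2.757e-05 - j0.009581 VA.
Step 7 — Real power: P = Re(S) = 2.757e-05 W.
Step 8 — Reactive power: Q = Im(S) = -0.009581 VAR.
Step 9 — Apparent power: |S| = 0.009581 VA.
Step 10 — Power factor: PF = P/|S| = 0.002878 (leading).

(a) P = 2.757e-05 W  (b) Q = -0.009581 VAR  (c) S = 0.009581 VA  (d) PF = 0.002878 (leading)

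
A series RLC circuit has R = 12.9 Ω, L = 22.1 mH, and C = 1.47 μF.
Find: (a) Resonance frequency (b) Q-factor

Step 1 — Resonance condition Im(Z)=0 gives ω₀ = 1/√(LC).
Step 2 — ω₀ = 1/√(0.0221·1.47e-06) = 5548 rad/s.
Step 3 — f₀ = ω₀/(2π) = 883 Hz.
Step 4 — Series Q: Q = ω₀L/R = 5548·0.0221/12.9 = 9.505.

(a) f₀ = 883 Hz  (b) Q = 9.505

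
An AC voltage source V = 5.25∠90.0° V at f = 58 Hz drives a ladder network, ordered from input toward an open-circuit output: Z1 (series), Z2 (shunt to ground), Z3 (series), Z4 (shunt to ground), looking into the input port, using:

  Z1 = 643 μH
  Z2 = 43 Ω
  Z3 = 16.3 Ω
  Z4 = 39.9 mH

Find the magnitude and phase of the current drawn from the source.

Step 1 — Angular frequency: ω = 2π·f = 2π·58 = 364.4 rad/s.
Step 2 — Component impedances:
  Z1: Z = jωL = j·364.4·0.000643 = 0 + j0.2343 Ω
  Z2: Z = R = 43 Ω
  Z3: Z = R = 16.3 Ω
  Z4: Z = jωL = j·364.4·0.0399 = 0 + j14.54 Ω
Step 3 — Ladder network (open output): work backward from the far end, alternating series and parallel combinations. Z_in = 13.59 + j7.446 Ω = 15.49∠28.7° Ω.
Step 4 — Source phasor: V = 5.25∠90.0° V = 0 + j5.25 V.
Step 5 — Ohm's law: I = V / Z_total = (0 + j5.25) / (13.59 + j7.446) = 0.1628 + j0.2971 A.
Step 6 — Convert to polar: |I| = 0.3388 A, ∠I = 61.3°.

I = 0.3388∠61.3° A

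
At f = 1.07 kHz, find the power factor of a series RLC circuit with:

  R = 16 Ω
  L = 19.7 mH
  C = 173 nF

Step 1 — Angular frequency: ω = 2π·f = 2π·1070 = 6723 rad/s.
Step 2 — Component impedances:
  R: Z = R = 16 Ω
  L: Z = jωL = j·6723·0.0197 = 0 + j132.4 Ω
  C: Z = 1/(jωC) = -j/(ω·C) = 0 - j859.8 Ω
Step 3 — Series combination: Z_total = R + L + C = 16 - j727.3 Ω = 727.5∠-88.7° Ω.
Step 4 — Power factor: PF = cos(φ) = Re(Z)/|Z| = 16/727.5 = 0.02199.
Step 5 — Type: Im(Z) = -727.3 ⇒ leading (phase φ = -88.7°).

PF = 0.02199 (leading, φ = -88.7°)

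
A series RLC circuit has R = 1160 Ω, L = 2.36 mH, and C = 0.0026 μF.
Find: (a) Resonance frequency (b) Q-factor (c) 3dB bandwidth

Step 1 — Resonance condition Im(Z)=0 gives ω₀ = 1/√(LC).
Step 2 — ω₀ = 1/√(0.00236·2.6e-09) = 4.037e+05 rad/s.
Step 3 — f₀ = ω₀/(2π) = 6.425e+04 Hz.
Step 4 — Series Q: Q = ω₀L/R = 4.037e+05·0.00236/1160 = 0.8213.
Step 5 — 3dB bandwidth: Δω = ω₀/Q = 4.915e+05 rad/s; BW = Δω/(2π) = 7.823e+04 Hz.

(a) f₀ = 6.425e+04 Hz  (b) Q = 0.8213  (c) BW = 7.823e+04 Hz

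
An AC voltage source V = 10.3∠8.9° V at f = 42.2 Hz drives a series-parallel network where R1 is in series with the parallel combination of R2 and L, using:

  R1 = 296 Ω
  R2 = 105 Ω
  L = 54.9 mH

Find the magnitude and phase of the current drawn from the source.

Step 1 — Angular frequency: ω = 2π·f = 2π·42.2 = 265.2 rad/s.
Step 2 — Component impedances:
  R1: Z = R = 296 Ω
  R2: Z = R = 105 Ω
  L: Z = jωL = j·265.2·0.0549 = 0 + j14.56 Ω
Step 3 — Parallel branch: R2 || L = 1/(1/R2 + 1/L) = 1.98 + j14.28 Ω.
Step 4 — Series with R1: Z_total = R1 + (R2 || L) = 298 + j14.28 Ω = 298.3∠2.7° Ω.
Step 5 — Source phasor: V = 10.3∠8.9° V = 10.18 + j1.594 V.
Step 6 — Ohm's law: I = V / Z_total = (10.18 + j1.594) / (298 + j14.28) = 0.03433 + j0.003702 A.
Step 7 — Convert to polar: |I| = 0.03453 A, ∠I = 6.2°.

I = 0.03453∠6.2° A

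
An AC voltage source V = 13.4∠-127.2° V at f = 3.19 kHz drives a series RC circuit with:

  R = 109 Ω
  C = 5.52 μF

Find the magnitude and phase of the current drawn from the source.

Step 1 — Angular frequency: ω = 2π·f = 2π·3190 = 2.004e+04 rad/s.
Step 2 — Component impedances:
  R: Z = R = 109 Ω
  C: Z = 1/(jωC) = -j/(ω·C) = 0 - j9.038 Ω
Step 3 — Series combination: Z_total = R + C = 109 - j9.038 Ω = 109.4∠-4.7° Ω.
Step 4 — Source phasor: V = 13.4∠-127.2° V = -8.102 - j10.67 V.
Step 5 — Ohm's law: I = V / Z_total = (-8.102 - j10.67) / (109 - j9.038) = -0.06575 - j0.1034 A.
Step 6 — Convert to polar: |I| = 0.1225 A, ∠I = -122.5°.

I = 0.1225∠-122.5° A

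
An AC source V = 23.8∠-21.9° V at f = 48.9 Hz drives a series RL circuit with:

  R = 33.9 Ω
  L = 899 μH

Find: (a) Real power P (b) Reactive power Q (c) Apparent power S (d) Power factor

Step 1 — Angular frequency: ω = 2π·f = 2π·48.9 = 307.2 rad/s.
Step 2 — Component impedances:
  R: Z = R = 33.9 Ω
  L: Z = jωL = j·307.2·0.000899 = 0 + j0.2762 Ω
Step 3 — Series combination: Z_total = R + L = 33.9 + j0.2762 Ω = 33.9∠0.5° Ω.
Step 4 — Source phasor: V = 23.8∠-21.9° V = 22.08 - j8.877 V.
Step 5 — Current: I = V / Z = 0.6492 - j0.2672 A = 0.702∠-22.4° A.
Step 6 — Complex power: S = V·I* = 16.71 + j0.1361 VA.
Step 7 — Real power: P = Re(S) = 16.71 W.
Step 8 — Reactive power: Q = Im(S) = 0.1361 VAR.
Step 9 — Apparent power: |S| = 16.71 VA.
Step 10 — Power factor: PF = P/|S| = 1 (lagging).

(a) P = 16.71 W  (b) Q = 0.1361 VAR  (c) S = 16.71 VA  (d) PF = 1 (lagging)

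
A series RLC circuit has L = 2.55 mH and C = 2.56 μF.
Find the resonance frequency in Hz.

Step 1 — Resonance condition Im(Z)=0 gives ω₀ = 1/√(LC).
Step 2 — ω₀ = 1/√(0.00255·2.56e-06) = 1.238e+04 rad/s.
Step 3 — f₀ = ω₀/(2π) = 1970 Hz.

f₀ = 1970 Hz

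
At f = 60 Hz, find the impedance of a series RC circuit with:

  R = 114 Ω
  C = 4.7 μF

Step 1 — Angular frequency: ω = 2π·f = 2π·60 = 377 rad/s.
Step 2 — Component impedances:
  R: Z = R = 114 Ω
  C: Z = 1/(jωC) = -j/(ω·C) = 0 - j564.4 Ω
Step 3 — Series combination: Z_total = R + C = 114 - j564.4 Ω = 575.8∠-78.6° Ω.

Z = 114 - j564.4 Ω = 575.8∠-78.6° Ω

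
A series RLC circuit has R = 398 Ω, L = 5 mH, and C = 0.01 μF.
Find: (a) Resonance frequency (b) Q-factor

Step 1 — Resonance condition Im(Z)=0 gives ω₀ = 1/√(LC).
Step 2 — ω₀ = 1/√(0.005·1e-08) = 1.414e+05 rad/s.
Step 3 — f₀ = ω₀/(2π) = 2.251e+04 Hz.
Step 4 — Series Q: Q = ω₀L/R = 1.414e+05·0.005/398 = 1.777.

(a) f₀ = 2.251e+04 Hz  (b) Q = 1.777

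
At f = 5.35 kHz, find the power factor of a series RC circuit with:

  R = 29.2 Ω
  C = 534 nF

Step 1 — Angular frequency: ω = 2π·f = 2π·5350 = 3.362e+04 rad/s.
Step 2 — Component impedances:
  R: Z = R = 29.2 Ω
  C: Z = 1/(jωC) = -j/(ω·C) = 0 - j55.71 Ω
Step 3 — Series combination: Z_total = R + C = 29.2 - j55.71 Ω = 62.9∠-62.3° Ω.
Step 4 — Power factor: PF = cos(φ) = Re(Z)/|Z| = 29.2/62.9 = 0.4642.
Step 5 — Type: Im(Z) = -55.71 ⇒ leading (phase φ = -62.3°).

PF = 0.4642 (leading, φ = -62.3°)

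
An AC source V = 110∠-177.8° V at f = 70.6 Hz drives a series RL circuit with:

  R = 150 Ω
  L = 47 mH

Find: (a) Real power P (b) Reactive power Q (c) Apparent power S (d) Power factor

Step 1 — Angular frequency: ω = 2π·f = 2π·70.6 = 443.6 rad/s.
Step 2 — Component impedances:
  R: Z = R = 150 Ω
  L: Z = jωL = j·443.6·0.047 = 0 + j20.85 Ω
Step 3 — Series combination: Z_total = R + L = 150 + j20.85 Ω = 151.4∠7.9° Ω.
Step 4 — Source phasor: V = 110∠-177.8° V = -109.9 - j4.223 V.
Step 5 — Current: I = V / Z = -0.7227 + j0.0723 A = 0.7264∠174.3° A.
Step 6 — Complex power: S = V·I* = 79.14 + j11 VA.
Step 7 — Real power: P = Re(S) = 79.14 W.
Step 8 — Reactive power: Q = Im(S) = 11 VAR.
Step 9 — Apparent power: |S| = 79.9 VA.
Step 10 — Power factor: PF = P/|S| = 0.9905 (lagging).

(a) P = 79.14 W  (b) Q = 11 VAR  (c) S = 79.9 VA  (d) PF = 0.9905 (lagging)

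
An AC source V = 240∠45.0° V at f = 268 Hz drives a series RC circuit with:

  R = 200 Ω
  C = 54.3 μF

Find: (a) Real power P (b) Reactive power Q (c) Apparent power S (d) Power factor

Step 1 — Angular frequency: ω = 2π·f = 2π·268 = 1684 rad/s.
Step 2 — Component impedances:
  R: Z = R = 200 Ω
  C: Z = 1/(jωC) = -j/(ω·C) = 0 - j10.94 Ω
Step 3 — Series combination: Z_total = R + C = 200 - j10.94 Ω = 200.3∠-3.1° Ω.
Step 4 — Source phasor: V = 240∠45.0° V = 169.7 + j169.7 V.
Step 5 — Current: I = V / Z = 0.7997 + j0.8923 A = 1.198∠48.1° A.
Step 6 — Complex power: S = V·I* = 287.1 - j15.7 VA.
Step 7 — Real power: P = Re(S) = 287.1 W.
Step 8 — Reactive power: Q = Im(S) = -15.7 VAR.
Step 9 — Apparent power: |S| = 287.6 VA.
Step 10 — Power factor: PF = P/|S| = 0.9985 (leading).

(a) P = 287.1 W  (b) Q = -15.7 VAR  (c) S = 287.6 VA  (d) PF = 0.9985 (leading)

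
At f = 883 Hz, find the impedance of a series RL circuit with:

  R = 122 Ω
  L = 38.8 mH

Step 1 — Angular frequency: ω = 2π·f = 2π·883 = 5548 rad/s.
Step 2 — Component impedances:
  R: Z = R = 122 Ω
  L: Z = jωL = j·5548·0.0388 = 0 + j215.3 Ω
Step 3 — Series combination: Z_total = R + L = 122 + j215.3 Ω = 247.4∠60.5° Ω.

Z = 122 + j215.3 Ω = 247.4∠60.5° Ω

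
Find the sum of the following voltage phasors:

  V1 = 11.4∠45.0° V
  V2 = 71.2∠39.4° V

Step 1 — Convert each phasor to rectangular form:
  V1 = 11.4·(cos(45.0°) + j·sin(45.0°)) = 8.061 + j8.061 V
  V2 = 71.2·(cos(39.4°) + j·sin(39.4°)) = 55.02 + j45.19 V
Step 2 — Sum components: V_total = 63.08 + j53.25 V.
Step 3 — Convert to polar: |V_total| = 82.55 V, ∠V_total = 40.2°.

V_total = 82.55∠40.2° V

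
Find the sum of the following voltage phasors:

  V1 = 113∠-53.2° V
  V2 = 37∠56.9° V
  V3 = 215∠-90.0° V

Step 1 — Convert each phasor to rectangular form:
  V1 = 113·(cos(-53.2°) + j·sin(-53.2°)) = 67.69 - j90.48 V
  V2 = 37·(cos(56.9°) + j·sin(56.9°)) = 20.21 + j31 V
  V3 = 215·(cos(-90.0°) + j·sin(-90.0°)) = 0 - j215 V
Step 2 — Sum components: V_total = 87.9 - j274.5 V.
Step 3 — Convert to polar: |V_total| = 288.2 V, ∠V_total = -72.2°.

V_total = 288.2∠-72.2° V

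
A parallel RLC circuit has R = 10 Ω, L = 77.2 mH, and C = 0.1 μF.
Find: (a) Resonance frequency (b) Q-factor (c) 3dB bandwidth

Step 1 — Resonance: ω₀ = 1/√(LC) = 1/√(0.0772·1e-07) = 1.138e+04 rad/s.
Step 2 — f₀ = ω₀/(2π) = 1811 Hz.
Step 3 — Parallel Q: Q = R/(ω₀L) = 10/(1.138e+04·0.0772) = 0.01138.
Step 4 — Bandwidth: Δω = ω₀/Q = 1e+06 rad/s; BW = Δω/(2π) = 1.592e+05 Hz.

(a) f₀ = 1811 Hz  (b) Q = 0.01138  (c) BW = 1.592e+05 Hz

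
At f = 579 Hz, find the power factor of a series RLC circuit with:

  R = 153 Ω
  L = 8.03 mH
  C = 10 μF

Step 1 — Angular frequency: ω = 2π·f = 2π·579 = 3638 rad/s.
Step 2 — Component impedances:
  R: Z = R = 153 Ω
  L: Z = jωL = j·3638·0.00803 = 0 + j29.21 Ω
  C: Z = 1/(jωC) = -j/(ω·C) = 0 - j27.49 Ω
Step 3 — Series combination: Z_total = R + L + C = 153 + j1.725 Ω = 153∠0.6° Ω.
Step 4 — Power factor: PF = cos(φ) = Re(Z)/|Z| = 153/153.01 = 0.9999.
Step 5 — Type: Im(Z) = 1.725 ⇒ lagging (phase φ = 0.6°).

PF = 0.9999 (lagging, φ = 0.6°)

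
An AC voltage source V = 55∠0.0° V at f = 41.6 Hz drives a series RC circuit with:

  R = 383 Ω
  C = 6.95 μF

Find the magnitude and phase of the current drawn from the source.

Step 1 — Angular frequency: ω = 2π·f = 2π·41.6 = 261.4 rad/s.
Step 2 — Component impedances:
  R: Z = R = 383 Ω
  C: Z = 1/(jωC) = -j/(ω·C) = 0 - j550.5 Ω
Step 3 — Series combination: Z_total = R + C = 383 - j550.5 Ω = 670.6∠-55.2° Ω.
Step 4 — Source phasor: V = 55∠0.0° V = 55 V.
Step 5 — Ohm's law: I = V / Z_total = (55) / (383 - j550.5) = 0.04684 + j0.06732 A.
Step 6 — Convert to polar: |I| = 0.08201 A, ∠I = 55.2°.

I = 0.08201∠55.2° A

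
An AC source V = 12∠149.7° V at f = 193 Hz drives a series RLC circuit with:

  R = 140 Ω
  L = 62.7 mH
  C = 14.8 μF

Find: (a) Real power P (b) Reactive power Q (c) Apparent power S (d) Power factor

Step 1 — Angular frequency: ω = 2π·f = 2π·193 = 1213 rad/s.
Step 2 — Component impedances:
  R: Z = R = 140 Ω
  L: Z = jωL = j·1213·0.0627 = 0 + j76.03 Ω
  C: Z = 1/(jωC) = -j/(ω·C) = 0 - j55.72 Ω
Step 3 — Series combination: Z_total = R + L + C = 140 + j20.31 Ω = 141.5∠8.3° Ω.
Step 4 — Source phasor: V = 12∠149.7° V = -10.36 + j6.054 V.
Step 5 — Current: I = V / Z = -0.06633 + j0.05287 A = 0.08483∠141.4° A.
Step 6 — Complex power: S = V·I* = 1.007 + j0.1462 VA.
Step 7 — Real power: P = Re(S) = 1.007 W.
Step 8 — Reactive power: Q = Im(S) = 0.1462 VAR.
Step 9 — Apparent power: |S| = 1.018 VA.
Step 10 — Power factor: PF = P/|S| = 0.9896 (lagging).

(a) P = 1.007 W  (b) Q = 0.1462 VAR  (c) S = 1.018 VA  (d) PF = 0.9896 (lagging)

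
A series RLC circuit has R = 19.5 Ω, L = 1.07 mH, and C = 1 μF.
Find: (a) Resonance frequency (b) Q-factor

Step 1 — Resonance condition Im(Z)=0 gives ω₀ = 1/√(LC).
Step 2 — ω₀ = 1/√(0.00107·1e-06) = 3.057e+04 rad/s.
Step 3 — f₀ = ω₀/(2π) = 4866 Hz.
Step 4 — Series Q: Q = ω₀L/R = 3.057e+04·0.00107/19.5 = 1.677.

(a) f₀ = 4866 Hz  (b) Q = 1.677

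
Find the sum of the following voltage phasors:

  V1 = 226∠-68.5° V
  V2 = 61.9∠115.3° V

Step 1 — Convert each phasor to rectangular form:
  V1 = 226·(cos(-68.5°) + j·sin(-68.5°)) = 82.83 - j210.3 V
  V2 = 61.9·(cos(115.3°) + j·sin(115.3°)) = -26.45 + j55.96 V
Step 2 — Sum components: V_total = 56.38 - j154.3 V.
Step 3 — Convert to polar: |V_total| = 164.3 V, ∠V_total = -69.9°.

V_total = 164.3∠-69.9° V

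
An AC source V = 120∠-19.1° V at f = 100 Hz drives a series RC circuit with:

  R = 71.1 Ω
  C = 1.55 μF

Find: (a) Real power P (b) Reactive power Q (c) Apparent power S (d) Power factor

Step 1 — Angular frequency: ω = 2π·f = 2π·100 = 628.3 rad/s.
Step 2 — Component impedances:
  R: Z = R = 71.1 Ω
  C: Z = 1/(jωC) = -j/(ω·C) = 0 - j1027 Ω
Step 3 — Series combination: Z_total = R + C = 71.1 - j1027 Ω = 1029∠-86.0° Ω.
Step 4 — Source phasor: V = 120∠-19.1° V = 113.4 - j39.27 V.
Step 5 — Current: I = V / Z = 0.04567 + j0.1073 A = 0.1166∠66.9° A.
Step 6 — Complex power: S = V·I* = 0.9664 - j13.96 VA.
Step 7 — Real power: P = Re(S) = 0.9664 W.
Step 8 — Reactive power: Q = Im(S) = -13.96 VAR.
Step 9 — Apparent power: |S| = 13.99 VA.
Step 10 — Power factor: PF = P/|S| = 0.06908 (leading).

(a) P = 0.9664 W  (b) Q = -13.96 VAR  (c) S = 13.99 VA  (d) PF = 0.06908 (leading)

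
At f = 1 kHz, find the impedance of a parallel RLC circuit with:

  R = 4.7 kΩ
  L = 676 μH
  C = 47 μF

Step 1 — Angular frequency: ω = 2π·f = 2π·1000 = 6283 rad/s.
Step 2 — Component impedances:
  R: Z = R = 4700 Ω
  L: Z = jωL = j·6283·0.000676 = 0 + j4.247 Ω
  C: Z = 1/(jωC) = -j/(ω·C) = 0 - j3.386 Ω
Step 3 — Parallel combination: 1/Z_total = 1/R + 1/L + 1/C; Z_total = 0.05935 - j16.7 Ω = 16.7∠-89.8° Ω.

Z = 0.05935 - j16.7 Ω = 16.7∠-89.8° Ω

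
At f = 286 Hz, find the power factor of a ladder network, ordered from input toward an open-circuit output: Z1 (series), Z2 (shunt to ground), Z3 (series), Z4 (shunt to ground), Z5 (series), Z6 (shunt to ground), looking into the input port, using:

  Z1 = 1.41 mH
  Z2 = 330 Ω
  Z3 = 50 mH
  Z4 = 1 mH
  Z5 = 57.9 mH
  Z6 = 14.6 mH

Step 1 — Angular frequency: ω = 2π·f = 2π·286 = 1797 rad/s.
Step 2 — Component impedances:
  Z1: Z = jωL = j·1797·0.00141 = 0 + j2.534 Ω
  Z2: Z = R = 330 Ω
  Z3: Z = jωL = j·1797·0.05 = 0 + j89.85 Ω
  Z4: Z = jωL = j·1797·0.001 = 0 + j1.797 Ω
  Z5: Z = jωL = j·1797·0.0579 = 0 + j104 Ω
  Z6: Z = jωL = j·1797·0.0146 = 0 + j26.24 Ω
Step 3 — Ladder network (open output): work backward from the far end, alternating series and parallel combinations. Z_in = 23.62 + j87.6 Ω = 90.73∠74.9° Ω.
Step 4 — Power factor: PF = cos(φ) = Re(Z)/|Z| = 23.62/90.73 = 0.2603.
Step 5 — Type: Im(Z) = 87.6 ⇒ lagging (phase φ = 74.9°).

PF = 0.2603 (lagging, φ = 74.9°)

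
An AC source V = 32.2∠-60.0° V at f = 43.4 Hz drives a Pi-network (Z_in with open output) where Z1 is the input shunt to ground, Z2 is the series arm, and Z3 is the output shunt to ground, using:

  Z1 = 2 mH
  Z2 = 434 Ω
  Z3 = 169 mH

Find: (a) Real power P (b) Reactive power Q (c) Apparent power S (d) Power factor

Step 1 — Angular frequency: ω = 2π·f = 2π·43.4 = 272.7 rad/s.
Step 2 — Component impedances:
  Z1: Z = jωL = j·272.7·0.002 = 0 + j0.5454 Ω
  Z2: Z = R = 434 Ω
  Z3: Z = jωL = j·272.7·0.169 = 0 + j46.08 Ω
Step 3 — With open output, the series arm Z2 and the output shunt Z3 appear in series to ground: Z2 + Z3 = 434 + j46.08 Ω.
Step 4 — Parallel with input shunt Z1: Z_in = Z1 || (Z2 + Z3) = 0.0006775 + j0.5453 Ω = 0.5453∠89.9° Ω.
Step 5 — Source phasor: V = 32.2∠-60.0° V = 16.1 - j27.89 V.
Step 6 — Current: I = V / Z = -51.1 - j29.59 A = 59.05∠-149.9° A.
Step 7 — Complex power: S = V·I* = 2.362 + j1901 VA.
Step 8 — Real power: P = Re(S) = 2.362 W.
Step 9 — Reactive power: Q = Im(S) = 1901 VAR.
Step 10 — Apparent power: |S| = 1901 VA.
Step 11 — Power factor: PF = P/|S| = 0.001242 (lagging).

(a) P = 2.362 W  (b) Q = 1901 VAR  (c) S = 1901 VA  (d) PF = 0.001242 (lagging)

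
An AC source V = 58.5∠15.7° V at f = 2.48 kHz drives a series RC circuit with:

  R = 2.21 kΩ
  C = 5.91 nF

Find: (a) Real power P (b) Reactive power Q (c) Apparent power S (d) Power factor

Step 1 — Angular frequency: ω = 2π·f = 2π·2480 = 1.558e+04 rad/s.
Step 2 — Component impedances:
  R: Z = R = 2210 Ω
  C: Z = 1/(jωC) = -j/(ω·C) = 0 - j1.086e+04 Ω
Step 3 — Series combination: Z_total = R + C = 2210 - j1.086e+04 Ω = 1.108e+04∠-78.5° Ω.
Step 4 — Source phasor: V = 58.5∠15.7° V = 56.32 + j15.83 V.
Step 5 — Current: I = V / Z = -0.0003863 + j0.005265 A = 0.005279∠94.2° A.
Step 6 — Complex power: S = V·I* = 0.06159 - j0.3026 VA.
Step 7 — Real power: P = Re(S) = 0.06159 W.
Step 8 — Reactive power: Q = Im(S) = -0.3026 VAR.
Step 9 — Apparent power: |S| = 0.3088 VA.
Step 10 — Power factor: PF = P/|S| = 0.1994 (leading).

(a) P = 0.06159 W  (b) Q = -0.3026 VAR  (c) S = 0.3088 VA  (d) PF = 0.1994 (leading)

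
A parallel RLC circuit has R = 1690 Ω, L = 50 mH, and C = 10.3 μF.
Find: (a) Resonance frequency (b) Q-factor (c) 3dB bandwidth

Step 1 — Resonance: ω₀ = 1/√(LC) = 1/√(0.05·1.03e-05) = 1393 rad/s.
Step 2 — f₀ = ω₀/(2π) = 221.8 Hz.
Step 3 — Parallel Q: Q = R/(ω₀L) = 1690/(1393·0.05) = 24.26.
Step 4 — Bandwidth: Δω = ω₀/Q = 57.45 rad/s; BW = Δω/(2π) = 9.143 Hz.

(a) f₀ = 221.8 Hz  (b) Q = 24.26  (c) BW = 9.143 Hz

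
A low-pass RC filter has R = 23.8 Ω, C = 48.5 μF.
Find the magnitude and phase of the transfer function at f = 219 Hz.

Step 1 — Angular frequency: ω = 2π·219 = 1376 rad/s.
Step 2 — Transfer function: H(jω) = 1/(1 + jωRC).
Step 3 — Denominator: 1 + jωRC = 1 + j·1376·23.8·4.85e-05 = 1 + j1.588.
Step 4 — H = 0.2839 - j0.4509.
Step 5 — Magnitude: |H| = 0.5328 (-5.5 dB); phase: φ = -57.8°.

|H| = 0.5328 (-5.5 dB), φ = -57.8°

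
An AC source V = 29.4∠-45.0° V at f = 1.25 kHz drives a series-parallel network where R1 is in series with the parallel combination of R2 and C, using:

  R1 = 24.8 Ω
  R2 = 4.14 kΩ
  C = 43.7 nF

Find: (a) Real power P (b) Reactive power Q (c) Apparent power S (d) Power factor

Step 1 — Angular frequency: ω = 2π·f = 2π·1250 = 7854 rad/s.
Step 2 — Component impedances:
  R1: Z = R = 24.8 Ω
  R2: Z = R = 4140 Ω
  C: Z = 1/(jωC) = -j/(ω·C) = 0 - j2914 Ω
Step 3 — Parallel branch: R2 || C = 1/(1/R2 + 1/C) = 1371 - j1949 Ω.
Step 4 — Series with R1: Z_total = R1 + (R2 || C) = 1396 - j1949 Ω = 2397∠-54.4° Ω.
Step 5 — Source phasor: V = 29.4∠-45.0° V = 20.79 - j20.79 V.
Step 6 — Current: I = V / Z = 0.0121 + j0.001999 A = 0.01227∠9.4° A.
Step 7 — Complex power: S = V·I* = 0.21 - j0.2931 VA.
Step 8 — Real power: P = Re(S) = 0.21 W.
Step 9 — Reactive power: Q = Im(S) = -0.2931 VAR.
Step 10 — Apparent power: |S| = 0.3606 VA.
Step 11 — Power factor: PF = P/|S| = 0.5824 (leading).

(a) P = 0.21 W  (b) Q = -0.2931 VAR  (c) S = 0.3606 VA  (d) PF = 0.5824 (leading)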